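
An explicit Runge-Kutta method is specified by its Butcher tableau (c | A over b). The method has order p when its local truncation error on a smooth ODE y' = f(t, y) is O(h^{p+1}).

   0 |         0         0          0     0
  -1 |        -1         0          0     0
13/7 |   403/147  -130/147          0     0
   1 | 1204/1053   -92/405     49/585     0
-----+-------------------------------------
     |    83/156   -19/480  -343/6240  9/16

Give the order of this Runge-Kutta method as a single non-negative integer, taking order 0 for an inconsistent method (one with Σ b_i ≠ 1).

4

b = (83/156, -19/480, -343/6240, 9/16)
c = (0, -1, 13/7, 1)
Ac = (0, 0, 130/147, 31/81)
Σ b_i: 83/156·1 + (-19/480)·1 + (-343/6240)·1 + 9/16·1 = 1 ✓
b·c: (-19/480)·(-1) + (-343/6240)·13/7 + 9/16·1 = 1/2 ✓
b·c²: (-19/480)·1 + (-343/6240)·169/49 + 9/16·1 = 1/3 ✓
b·Ac: (-343/6240)·130/147 + 9/16·31/81 = 1/6 ✓
b·c³: (-19/480)·(-1) + (-343/6240)·2197/343 + 9/16·1 = 1/4 ✓
b·(c∘Ac): (-343/6240)·1690/1029 + 9/16·31/81 = 1/8 ✓
b·Ac²: (-343/6240)·(-130/147) + 9/16·5/81 = 1/12 ✓
b·A²c: 9/16·2/27 = 1/24 ✓; 4 stages ⇒ order 4.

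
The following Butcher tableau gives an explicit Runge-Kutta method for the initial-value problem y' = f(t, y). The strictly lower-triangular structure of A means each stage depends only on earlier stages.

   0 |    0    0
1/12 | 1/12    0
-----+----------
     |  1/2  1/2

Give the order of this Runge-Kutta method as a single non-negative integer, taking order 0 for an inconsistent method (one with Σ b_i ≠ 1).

1

b = (1/2, 1/2)
c = (0, 1/12)
Σ b_i: 1/2·1 + 1/2·1 = 1 ✓
b·c: 1/2·1/12 = 1/24 ≠ 1/2 ⇒ order 1.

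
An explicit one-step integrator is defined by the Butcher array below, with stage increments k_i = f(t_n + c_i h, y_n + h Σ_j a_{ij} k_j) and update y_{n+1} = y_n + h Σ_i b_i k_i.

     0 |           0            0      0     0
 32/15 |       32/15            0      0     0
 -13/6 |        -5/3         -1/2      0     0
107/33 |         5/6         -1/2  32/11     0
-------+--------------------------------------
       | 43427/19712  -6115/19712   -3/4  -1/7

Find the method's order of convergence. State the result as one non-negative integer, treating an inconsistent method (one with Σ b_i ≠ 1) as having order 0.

b = (43427/19712, -6115/19712, -3/4, -1/7)
c = (0, 32/15, -13/6, 107/33)
Ac = (0, 0, -16/15, -1216/165)
Σ b_i: 43427/19712·1 + (-6115/19712)·1 + (-3/4)·1 + (-1/7)·1 = 1 ✓
b·c: (-6115/19712)·32/15 + (-3/4)·(-13/6) + (-1/7)·107/33 = 1/2 ✓
b·c²: (-6115/19712)·1024/225 + (-3/4)·169/36 + (-1/7)·11449/1089 = -1308019/203280 ≠ 1/3 ⇒ order 2.
b·Ac: (-3/4)·(-16/15) + (-1/7)·(-1216/165) = 428/231 ≠ 1/6

2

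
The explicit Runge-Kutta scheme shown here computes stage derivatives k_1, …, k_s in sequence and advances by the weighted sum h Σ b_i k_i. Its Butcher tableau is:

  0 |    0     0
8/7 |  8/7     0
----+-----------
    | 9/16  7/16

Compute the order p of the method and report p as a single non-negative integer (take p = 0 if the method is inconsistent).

2

b = (9/16, 7/16)
c = (0, 8/7)
Σ b_i: 9/16·1 + 7/16·1 = 1 ✓
b·c: 7/16·8/7 = 1/2 ✓; 2 stages ⇒ order 2.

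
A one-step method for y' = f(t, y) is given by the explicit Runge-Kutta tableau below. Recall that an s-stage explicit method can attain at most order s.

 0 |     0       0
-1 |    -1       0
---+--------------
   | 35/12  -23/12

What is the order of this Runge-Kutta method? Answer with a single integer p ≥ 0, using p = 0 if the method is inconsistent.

b = (35/12, -23/12)
c = (0, -1)
Σ b_i: 35/12·1 + (-23/12)·1 = 1 ✓
b·c: (-23/12)·(-1) = 23/12 ≠ 1/2 ⇒ order 1.

1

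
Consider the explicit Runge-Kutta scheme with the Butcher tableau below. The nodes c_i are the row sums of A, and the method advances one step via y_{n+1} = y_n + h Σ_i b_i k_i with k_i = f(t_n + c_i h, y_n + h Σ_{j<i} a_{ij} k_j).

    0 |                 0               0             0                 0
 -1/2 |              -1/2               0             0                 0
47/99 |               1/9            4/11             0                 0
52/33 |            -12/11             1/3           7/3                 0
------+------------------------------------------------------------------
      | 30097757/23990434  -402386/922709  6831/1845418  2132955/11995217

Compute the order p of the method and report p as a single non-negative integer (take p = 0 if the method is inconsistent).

b = (30097757/23990434, -402386/922709, 6831/1845418, 2132955/11995217)
c = (0, -1/2, 47/99, 52/33)
Ac = (0, 0, -2/11, 559/594)
Σ b_i: 30097757/23990434·1 + (-402386/922709)·1 + 6831/1845418·1 + 2132955/11995217·1 = 1 ✓
b·c: (-402386/922709)·(-1/2) + 6831/1845418·47/99 + 2132955/11995217·52/33 = 1/2 ✓
b·c²: (-402386/922709)·1/4 + 6831/1845418·2209/9801 + 2132955/11995217·2704/1089 = 1/3 ✓
b·Ac: 6831/1845418·(-2/11) + 2132955/11995217·559/594 = 1/6 ✓
b·c³: (-402386/922709)·(-1/8) + 6831/1845418·103823/970299 + 2132955/11995217·140608/35937 = 9051179309/12057961212 ≠ 1/4 ⇒ order 3.
b·(c∘Ac): 6831/1845418·(-94/1089) + 2132955/11995217·14534/9801 = 24058123/91348191 ≠ 1/8
b·Ac²: 6831/1845418·1/11 + 2132955/11995217·71653/117612 = 1548559247/14250317796 ≠ 1/12
b·A²c: 2132955/11995217·(-14/33) = -904890/11995217 ≠ 1/24

3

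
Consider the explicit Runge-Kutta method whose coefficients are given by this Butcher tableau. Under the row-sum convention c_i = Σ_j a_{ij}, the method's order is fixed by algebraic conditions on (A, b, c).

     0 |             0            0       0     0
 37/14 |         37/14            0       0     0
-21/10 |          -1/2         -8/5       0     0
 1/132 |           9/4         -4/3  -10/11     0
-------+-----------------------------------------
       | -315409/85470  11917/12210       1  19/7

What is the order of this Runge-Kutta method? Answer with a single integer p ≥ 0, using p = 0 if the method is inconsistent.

2

b = (-315409/85470, 11917/12210, 1, 19/7)
c = (0, 37/14, -21/10, 1/132)
Ac = (0, 0, -148/35, -373/231)
Σ b_i: (-315409/85470)·1 + 11917/12210·1 + 1·1 + 19/7·1 = 1 ✓
b·c: 11917/12210·37/14 + 1·(-21/10) + 19/7·1/132 = 1/2 ✓
b·c²: 11917/12210·1369/196 + 1·441/100 + 19/7·1/17424 = 239638699/21344400 ≠ 1/3 ⇒ order 2.
b·Ac: 1·(-148/35) + 19/7·(-373/231) = -69623/8085 ≠ 1/6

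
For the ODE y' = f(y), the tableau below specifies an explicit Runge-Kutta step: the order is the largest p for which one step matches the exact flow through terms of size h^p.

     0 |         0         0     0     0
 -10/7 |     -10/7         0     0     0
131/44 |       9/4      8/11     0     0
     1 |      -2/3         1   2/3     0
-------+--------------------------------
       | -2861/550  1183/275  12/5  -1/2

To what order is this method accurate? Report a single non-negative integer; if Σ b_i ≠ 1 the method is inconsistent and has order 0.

b = (-2861/550, 1183/275, 12/5, -1/2)
c = (0, -10/7, 131/44, 1)
Ac = (0, 0, -80/77, 257/462)
Σ b_i: (-2861/550)·1 + 1183/275·1 + 12/5·1 + (-1/2)·1 = 1 ✓
b·c: 1183/275·(-10/7) + 12/5·131/44 + (-1/2)·1 = 1/2 ✓
b·c²: 1183/275·100/49 + 12/5·17161/1936 + (-1/2)·1 = 500631/16940 ≠ 1/3 ⇒ order 2.
b·Ac: 12/5·(-80/77) + (-1/2)·257/462 = -2561/924 ≠ 1/6

2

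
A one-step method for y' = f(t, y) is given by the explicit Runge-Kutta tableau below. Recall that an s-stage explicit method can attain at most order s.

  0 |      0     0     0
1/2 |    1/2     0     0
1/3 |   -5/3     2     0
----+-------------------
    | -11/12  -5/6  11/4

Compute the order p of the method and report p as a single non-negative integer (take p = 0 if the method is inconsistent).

2

b = (-11/12, -5/6, 11/4)
c = (0, 1/2, 1/3)
Ac = (0, 0, 1)
Σ b_i: (-11/12)·1 + (-5/6)·1 + 11/4·1 = 1 ✓
b·c: (-5/6)·1/2 + 11/4·1/3 = 1/2 ✓
b·c²: (-5/6)·1/4 + 11/4·1/9 = 7/72 ≠ 1/3 ⇒ order 2.
b·Ac: 11/4·1 = 11/4 ≠ 1/6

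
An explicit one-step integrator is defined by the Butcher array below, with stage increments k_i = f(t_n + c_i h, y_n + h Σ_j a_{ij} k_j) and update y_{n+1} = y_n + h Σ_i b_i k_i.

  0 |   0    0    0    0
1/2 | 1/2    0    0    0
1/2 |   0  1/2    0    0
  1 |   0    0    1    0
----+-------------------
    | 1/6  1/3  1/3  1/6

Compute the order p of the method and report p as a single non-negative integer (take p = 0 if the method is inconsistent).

b = (1/6, 1/3, 1/3, 1/6)
c = (0, 1/2, 1/2, 1)
Ac = (0, 0, 1/4, 1/2)
Σ b_i: 1/6·1 + 1/3·1 + 1/3·1 + 1/6·1 = 1 ✓
b·c: 1/3·1/2 + 1/3·1/2 + 1/6·1 = 1/2 ✓
b·c²: 1/3·1/4 + 1/3·1/4 + 1/6·1 = 1/3 ✓
b·Ac: 1/3·1/4 + 1/6·1/2 = 1/6 ✓
b·c³: 1/3·1/8 + 1/3·1/8 + 1/6·1 = 1/4 ✓
b·(c∘Ac): 1/3·1/8 + 1/6·1/2 = 1/8 ✓
b·Ac²: 1/3·1/8 + 1/6·1/4 = 1/12 ✓
b·A²c: 1/6·1/4 = 1/24 ✓; 4 stages ⇒ order 4.

4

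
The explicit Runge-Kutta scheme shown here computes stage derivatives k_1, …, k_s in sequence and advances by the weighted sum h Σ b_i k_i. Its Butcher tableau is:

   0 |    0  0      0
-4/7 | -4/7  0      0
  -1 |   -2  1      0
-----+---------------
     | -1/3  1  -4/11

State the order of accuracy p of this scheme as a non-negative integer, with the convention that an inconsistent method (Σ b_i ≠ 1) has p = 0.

0

b = (-1/3, 1, -4/11)
c = (0, -4/7, -1)
Ac = (0, 0, -4/7)
Σ b_i: (-1/3)·1 + 1·1 + (-4/11)·1 = 10/33 ≠ 1 ⇒ order 0.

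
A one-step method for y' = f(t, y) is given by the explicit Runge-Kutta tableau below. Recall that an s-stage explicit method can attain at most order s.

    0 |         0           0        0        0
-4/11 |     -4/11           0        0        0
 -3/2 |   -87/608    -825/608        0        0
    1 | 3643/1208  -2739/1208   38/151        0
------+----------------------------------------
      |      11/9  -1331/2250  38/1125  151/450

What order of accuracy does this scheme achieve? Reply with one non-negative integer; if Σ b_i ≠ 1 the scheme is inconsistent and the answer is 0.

b = (11/9, -1331/2250, 38/1125, 151/450)
c = (0, -4/11, -3/2, 1)
Ac = (0, 0, 75/152, 135/302)
Σ b_i: 11/9·1 + (-1331/2250)·1 + 38/1125·1 + 151/450·1 = 1 ✓
b·c: (-1331/2250)·(-4/11) + 38/1125·(-3/2) + 151/450·1 = 1/2 ✓
b·c²: (-1331/2250)·16/121 + 38/1125·9/4 + 151/450·1 = 1/3 ✓
b·Ac: 38/1125·75/152 + 151/450·135/302 = 1/6 ✓
b·c³: (-1331/2250)·(-64/1331) + 38/1125·(-27/8) + 151/450·1 = 1/4 ✓
b·(c∘Ac): 38/1125·(-225/304) + 151/450·135/302 = 1/8 ✓
b·Ac²: 38/1125·(-75/418) + 151/450·885/3322 = 1/12 ✓
b·A²c: 151/450·75/604 = 1/24 ✓; 4 stages ⇒ order 4.

4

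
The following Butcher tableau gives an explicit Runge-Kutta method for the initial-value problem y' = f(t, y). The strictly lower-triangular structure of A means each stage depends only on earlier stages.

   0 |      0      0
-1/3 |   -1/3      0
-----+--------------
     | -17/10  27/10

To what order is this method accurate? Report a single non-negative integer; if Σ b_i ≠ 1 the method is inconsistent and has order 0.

1

b = (-17/10, 27/10)
c = (0, -1/3)
Σ b_i: (-17/10)·1 + 27/10·1 = 1 ✓
b·c: 27/10·(-1/3) = -9/10 ≠ 1/2 ⇒ order 1.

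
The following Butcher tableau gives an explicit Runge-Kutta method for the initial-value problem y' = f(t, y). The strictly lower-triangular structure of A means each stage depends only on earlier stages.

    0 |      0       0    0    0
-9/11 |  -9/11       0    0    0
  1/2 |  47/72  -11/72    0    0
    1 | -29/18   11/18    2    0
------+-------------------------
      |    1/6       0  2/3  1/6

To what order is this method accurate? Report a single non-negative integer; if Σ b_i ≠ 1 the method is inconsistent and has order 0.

b = (1/6, 0, 2/3, 1/6)
c = (0, -9/11, 1/2, 1)
Ac = (0, 0, 1/8, 1/2)
Σ b_i: 1/6·1 + 2/3·1 + 1/6·1 = 1 ✓
b·c: 2/3·1/2 + 1/6·1 = 1/2 ✓
b·c²: 2/3·1/4 + 1/6·1 = 1/3 ✓
b·Ac: 2/3·1/8 + 1/6·1/2 = 1/6 ✓
b·c³: 2/3·1/8 + 1/6·1 = 1/4 ✓
b·(c∘Ac): 2/3·1/16 + 1/6·1/2 = 1/8 ✓
b·Ac²: 2/3·(-9/88) + 1/6·10/11 = 1/12 ✓
b·A²c: 1/6·1/4 = 1/24 ✓; 4 stages ⇒ order 4.

4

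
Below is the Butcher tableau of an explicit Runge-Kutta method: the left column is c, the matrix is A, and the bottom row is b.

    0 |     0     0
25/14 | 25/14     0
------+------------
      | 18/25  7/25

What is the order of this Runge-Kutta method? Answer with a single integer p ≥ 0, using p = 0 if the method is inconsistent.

b = (18/25, 7/25)
c = (0, 25/14)
Σ b_i: 18/25·1 + 7/25·1 = 1 ✓
b·c: 7/25·25/14 = 1/2 ✓; 2 stages ⇒ order 2.

2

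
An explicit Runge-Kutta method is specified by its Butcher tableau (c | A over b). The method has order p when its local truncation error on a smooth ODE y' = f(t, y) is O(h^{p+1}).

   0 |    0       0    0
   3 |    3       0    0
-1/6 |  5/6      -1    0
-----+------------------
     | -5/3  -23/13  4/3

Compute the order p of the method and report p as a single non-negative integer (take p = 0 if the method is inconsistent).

0

b = (-5/3, -23/13, 4/3)
c = (0, 3, -1/6)
Ac = (0, 0, -3)
Σ b_i: (-5/3)·1 + (-23/13)·1 + 4/3·1 = -82/39 ≠ 1 ⇒ order 0.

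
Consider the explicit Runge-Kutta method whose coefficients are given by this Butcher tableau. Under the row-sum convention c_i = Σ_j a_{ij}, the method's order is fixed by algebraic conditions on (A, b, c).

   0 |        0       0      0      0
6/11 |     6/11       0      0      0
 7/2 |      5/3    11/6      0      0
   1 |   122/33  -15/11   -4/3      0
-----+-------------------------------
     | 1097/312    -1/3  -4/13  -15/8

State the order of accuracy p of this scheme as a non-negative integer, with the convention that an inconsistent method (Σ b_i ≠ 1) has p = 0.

b = (1097/312, -1/3, -4/13, -15/8)
c = (0, 6/11, 7/2, 1)
Ac = (0, 0, 1, -1964/363)
Σ b_i: 1097/312·1 + (-1/3)·1 + (-4/13)·1 + (-15/8)·1 = 1 ✓
b·c: (-1/3)·6/11 + (-4/13)·7/2 + (-15/8)·1 = -3585/1144 ≠ 1/2 ⇒ order 1.

1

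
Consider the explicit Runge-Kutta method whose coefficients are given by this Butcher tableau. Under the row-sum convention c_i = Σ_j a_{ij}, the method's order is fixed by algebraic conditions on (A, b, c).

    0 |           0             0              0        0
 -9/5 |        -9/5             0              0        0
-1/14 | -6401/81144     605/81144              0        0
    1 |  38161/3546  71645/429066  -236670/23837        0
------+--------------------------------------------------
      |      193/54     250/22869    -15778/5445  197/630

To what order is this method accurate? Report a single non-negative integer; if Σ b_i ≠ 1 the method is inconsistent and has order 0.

4

b = (193/54, 250/22869, -15778/5445, 197/630)
c = (0, -9/5, -1/14, 1)
Ac = (0, 0, -121/9016, 161/394)
Σ b_i: 193/54·1 + 250/22869·1 + (-15778/5445)·1 + 197/630·1 = 1 ✓
b·c: 250/22869·(-9/5) + (-15778/5445)·(-1/14) + 197/630·1 = 1/2 ✓
b·c²: 250/22869·81/25 + (-15778/5445)·1/196 + 197/630·1 = 1/3 ✓
b·Ac: (-15778/5445)·(-121/9016) + 197/630·161/394 = 1/6 ✓
b·c³: 250/22869·(-729/125) + (-15778/5445)·(-1/2744) + 197/630·1 = 1/4 ✓
b·(c∘Ac): (-15778/5445)·121/126224 + 197/630·161/394 = 1/8 ✓
b·Ac²: (-15778/5445)·1089/45080 + 197/630·483/985 = 1/12 ✓
b·A²c: 197/630·105/788 = 1/24 ✓; 4 stages ⇒ order 4.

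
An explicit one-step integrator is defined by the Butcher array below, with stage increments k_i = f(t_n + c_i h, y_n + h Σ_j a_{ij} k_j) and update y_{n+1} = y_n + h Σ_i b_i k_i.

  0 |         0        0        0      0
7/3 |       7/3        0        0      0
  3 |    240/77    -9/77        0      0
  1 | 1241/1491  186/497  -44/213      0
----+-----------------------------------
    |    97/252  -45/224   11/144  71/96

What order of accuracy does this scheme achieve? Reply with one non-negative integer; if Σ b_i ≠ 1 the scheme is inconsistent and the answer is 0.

4

b = (97/252, -45/224, 11/144, 71/96)
c = (0, 7/3, 3, 1)
Ac = (0, 0, -3/11, 18/71)
Σ b_i: 97/252·1 + (-45/224)·1 + 11/144·1 + 71/96·1 = 1 ✓
b·c: (-45/224)·7/3 + 11/144·3 + 71/96·1 = 1/2 ✓
b·c²: (-45/224)·49/9 + 11/144·9 + 71/96·1 = 1/3 ✓
b·Ac: 11/144·(-3/11) + 71/96·18/71 = 1/6 ✓
b·c³: (-45/224)·343/27 + 11/144·27 + 71/96·1 = 1/4 ✓
b·(c∘Ac): 11/144·(-9/11) + 71/96·18/71 = 1/8 ✓
b·Ac²: 11/144·(-7/11) + 71/96·38/213 = 1/12 ✓
b·A²c: 71/96·4/71 = 1/24 ✓; 4 stages ⇒ order 4.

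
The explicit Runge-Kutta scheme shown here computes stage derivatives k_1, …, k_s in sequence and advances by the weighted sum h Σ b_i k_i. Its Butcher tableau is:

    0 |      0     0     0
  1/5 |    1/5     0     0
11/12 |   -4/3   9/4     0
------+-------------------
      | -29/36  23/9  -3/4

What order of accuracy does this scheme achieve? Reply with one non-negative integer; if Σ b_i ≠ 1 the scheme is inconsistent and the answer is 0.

b = (-29/36, 23/9, -3/4)
c = (0, 1/5, 11/12)
Ac = (0, 0, 9/20)
Σ b_i: (-29/36)·1 + 23/9·1 + (-3/4)·1 = 1 ✓
b·c: 23/9·1/5 + (-3/4)·11/12 = -127/720 ≠ 1/2 ⇒ order 1.

1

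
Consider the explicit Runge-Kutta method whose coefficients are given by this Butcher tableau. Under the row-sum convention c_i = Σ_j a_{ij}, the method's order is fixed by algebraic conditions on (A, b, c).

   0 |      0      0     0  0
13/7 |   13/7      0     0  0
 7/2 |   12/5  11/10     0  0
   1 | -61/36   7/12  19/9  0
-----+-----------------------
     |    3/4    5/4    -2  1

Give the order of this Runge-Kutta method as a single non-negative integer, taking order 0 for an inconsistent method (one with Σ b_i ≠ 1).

1

b = (3/4, 5/4, -2, 1)
c = (0, 13/7, 7/2, 1)
Ac = (0, 0, 143/70, 305/36)
Σ b_i: 3/4·1 + 5/4·1 + (-2)·1 + 1·1 = 1 ✓
b·c: 5/4·13/7 + (-2)·7/2 + 1·1 = -103/28 ≠ 1/2 ⇒ order 1.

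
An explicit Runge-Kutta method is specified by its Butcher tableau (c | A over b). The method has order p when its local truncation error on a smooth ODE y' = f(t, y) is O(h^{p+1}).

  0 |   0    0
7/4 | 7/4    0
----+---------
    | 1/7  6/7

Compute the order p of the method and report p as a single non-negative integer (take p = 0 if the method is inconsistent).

b = (1/7, 6/7)
c = (0, 7/4)
Σ b_i: 1/7·1 + 6/7·1 = 1 ✓
b·c: 6/7·7/4 = 3/2 ≠ 1/2 ⇒ order 1.

1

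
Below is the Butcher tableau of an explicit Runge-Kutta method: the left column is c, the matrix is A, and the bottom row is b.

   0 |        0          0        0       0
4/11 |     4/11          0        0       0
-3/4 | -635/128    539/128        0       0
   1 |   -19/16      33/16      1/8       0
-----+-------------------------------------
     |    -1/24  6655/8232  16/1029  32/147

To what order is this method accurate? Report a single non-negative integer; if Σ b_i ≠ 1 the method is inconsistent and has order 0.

b = (-1/24, 6655/8232, 16/1029, 32/147)
c = (0, 4/11, -3/4, 1)
Ac = (0, 0, 49/32, 21/32)
Σ b_i: (-1/24)·1 + 6655/8232·1 + 16/1029·1 + 32/147·1 = 1 ✓
b·c: 6655/8232·4/11 + 16/1029·(-3/4) + 32/147·1 = 1/2 ✓
b·c²: 6655/8232·16/121 + 16/1029·9/16 + 32/147·1 = 1/3 ✓
b·Ac: 16/1029·49/32 + 32/147·21/32 = 1/6 ✓
b·c³: 6655/8232·64/1331 + 16/1029·(-27/64) + 32/147·1 = 1/4 ✓
b·(c∘Ac): 16/1029·(-147/128) + 32/147·21/32 = 1/8 ✓
b·Ac²: 16/1029·49/88 + 32/147·483/1408 = 1/12 ✓
b·A²c: 32/147·49/256 = 1/24 ✓; 4 stages ⇒ order 4.

4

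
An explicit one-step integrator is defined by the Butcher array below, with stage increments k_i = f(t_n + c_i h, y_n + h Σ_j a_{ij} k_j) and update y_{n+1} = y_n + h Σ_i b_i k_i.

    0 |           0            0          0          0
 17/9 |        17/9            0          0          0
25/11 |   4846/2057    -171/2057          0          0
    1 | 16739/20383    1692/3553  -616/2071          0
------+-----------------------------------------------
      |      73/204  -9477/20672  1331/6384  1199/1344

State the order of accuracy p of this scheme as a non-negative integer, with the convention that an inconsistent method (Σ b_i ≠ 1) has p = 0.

4

b = (73/204, -9477/20672, 1331/6384, 1199/1344)
c = (0, 17/9, 25/11, 1)
Ac = (0, 0, -19/121, 268/1199)
Σ b_i: 73/204·1 + (-9477/20672)·1 + 1331/6384·1 + 1199/1344·1 = 1 ✓
b·c: (-9477/20672)·17/9 + 1331/6384·25/11 + 1199/1344·1 = 1/2 ✓
b·c²: (-9477/20672)·289/81 + 1331/6384·625/121 + 1199/1344·1 = 1/3 ✓
b·Ac: 1331/6384·(-19/121) + 1199/1344·268/1199 = 1/6 ✓
b·c³: (-9477/20672)·4913/729 + 1331/6384·15625/1331 + 1199/1344·1 = 1/4 ✓
b·(c∘Ac): 1331/6384·(-475/1331) + 1199/1344·268/1199 = 1/8 ✓
b·Ac²: 1331/6384·(-323/1089) + 1199/1344·1756/10791 = 1/12 ✓
b·A²c: 1199/1344·56/1199 = 1/24 ✓; 4 stages ⇒ order 4.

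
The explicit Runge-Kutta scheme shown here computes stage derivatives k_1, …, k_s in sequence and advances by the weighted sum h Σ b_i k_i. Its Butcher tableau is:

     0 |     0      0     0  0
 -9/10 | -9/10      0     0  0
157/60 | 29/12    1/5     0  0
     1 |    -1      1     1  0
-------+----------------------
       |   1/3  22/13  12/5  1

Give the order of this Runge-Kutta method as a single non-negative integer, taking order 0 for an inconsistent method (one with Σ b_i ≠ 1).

0

b = (1/3, 22/13, 12/5, 1)
c = (0, -9/10, 157/60, 1)
Ac = (0, 0, -9/50, 103/60)
Σ b_i: 1/3·1 + 22/13·1 + 12/5·1 + 1·1 = 1058/195 ≠ 1 ⇒ order 0.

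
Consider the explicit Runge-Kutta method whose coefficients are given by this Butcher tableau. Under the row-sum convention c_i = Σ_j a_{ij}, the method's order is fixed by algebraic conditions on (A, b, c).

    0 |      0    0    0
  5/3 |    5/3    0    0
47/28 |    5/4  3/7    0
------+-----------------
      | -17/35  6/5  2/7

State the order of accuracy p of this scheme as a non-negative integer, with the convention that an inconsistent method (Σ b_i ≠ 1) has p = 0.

b = (-17/35, 6/5, 2/7)
c = (0, 5/3, 47/28)
Ac = (0, 0, 5/7)
Σ b_i: (-17/35)·1 + 6/5·1 + 2/7·1 = 1 ✓
b·c: 6/5·5/3 + 2/7·47/28 = 243/98 ≠ 1/2 ⇒ order 1.

1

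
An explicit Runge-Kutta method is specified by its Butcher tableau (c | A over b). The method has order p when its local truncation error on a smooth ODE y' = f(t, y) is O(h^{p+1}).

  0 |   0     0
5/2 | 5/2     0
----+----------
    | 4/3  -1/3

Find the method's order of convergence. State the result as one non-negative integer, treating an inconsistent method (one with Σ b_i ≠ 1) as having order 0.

b = (4/3, -1/3)
c = (0, 5/2)
Σ b_i: 4/3·1 + (-1/3)·1 = 1 ✓
b·c: (-1/3)·5/2 = -5/6 ≠ 1/2 ⇒ order 1.

1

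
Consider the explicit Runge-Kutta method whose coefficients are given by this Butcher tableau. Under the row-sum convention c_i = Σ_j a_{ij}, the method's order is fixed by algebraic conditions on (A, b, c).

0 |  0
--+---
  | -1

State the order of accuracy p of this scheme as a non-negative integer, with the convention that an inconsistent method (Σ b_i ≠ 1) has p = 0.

b = (-1)
c = (0)
Σ b_i: (-1)·1 = -1 ≠ 1 ⇒ order 0.

0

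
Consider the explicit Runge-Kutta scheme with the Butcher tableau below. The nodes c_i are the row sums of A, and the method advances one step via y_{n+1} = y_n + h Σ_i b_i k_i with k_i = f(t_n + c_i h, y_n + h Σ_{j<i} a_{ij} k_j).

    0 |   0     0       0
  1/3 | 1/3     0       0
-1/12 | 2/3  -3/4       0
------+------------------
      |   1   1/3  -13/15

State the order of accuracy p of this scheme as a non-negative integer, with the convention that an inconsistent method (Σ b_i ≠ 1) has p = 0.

0

b = (1, 1/3, -13/15)
c = (0, 1/3, -1/12)
Ac = (0, 0, -1/4)
Σ b_i: 1·1 + 1/3·1 + (-13/15)·1 = 7/15 ≠ 1 ⇒ order 0.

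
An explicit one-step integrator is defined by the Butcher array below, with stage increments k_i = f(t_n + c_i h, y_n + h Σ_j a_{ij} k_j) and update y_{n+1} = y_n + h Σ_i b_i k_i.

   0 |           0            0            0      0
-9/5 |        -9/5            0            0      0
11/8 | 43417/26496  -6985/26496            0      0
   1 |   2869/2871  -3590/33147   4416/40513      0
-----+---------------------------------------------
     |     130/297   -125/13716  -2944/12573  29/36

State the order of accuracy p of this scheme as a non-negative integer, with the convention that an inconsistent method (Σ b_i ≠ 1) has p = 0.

4

b = (130/297, -125/13716, -2944/12573, 29/36)
c = (0, -9/5, 11/8, 1)
Ac = (0, 0, 1397/2944, 10/29)
Σ b_i: 130/297·1 + (-125/13716)·1 + (-2944/12573)·1 + 29/36·1 = 1 ✓
b·c: (-125/13716)·(-9/5) + (-2944/12573)·11/8 + 29/36·1 = 1/2 ✓
b·c²: (-125/13716)·81/25 + (-2944/12573)·121/64 + 29/36·1 = 1/3 ✓
b·Ac: (-2944/12573)·1397/2944 + 29/36·10/29 = 1/6 ✓
b·c³: (-125/13716)·(-729/125) + (-2944/12573)·1331/512 + 29/36·1 = 1/4 ✓
b·(c∘Ac): (-2944/12573)·15367/23552 + 29/36·10/29 = 1/8 ✓
b·Ac²: (-2944/12573)·(-12573/14720) + 29/36·(-21/145) = 1/12 ✓
b·A²c: 29/36·3/58 = 1/24 ✓; 4 stages ⇒ order 4.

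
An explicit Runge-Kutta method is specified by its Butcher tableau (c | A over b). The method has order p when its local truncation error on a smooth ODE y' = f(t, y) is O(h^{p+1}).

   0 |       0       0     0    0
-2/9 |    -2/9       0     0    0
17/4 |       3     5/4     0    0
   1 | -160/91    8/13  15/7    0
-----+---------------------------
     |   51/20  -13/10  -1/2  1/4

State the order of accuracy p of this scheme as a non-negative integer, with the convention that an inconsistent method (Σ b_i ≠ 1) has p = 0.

b = (51/20, -13/10, -1/2, 1/4)
c = (0, -2/9, 17/4, 1)
Ac = (0, 0, -5/18, 29387/3276)
Σ b_i: 51/20·1 + (-13/10)·1 + (-1/2)·1 + 1/4·1 = 1 ✓
b·c: (-13/10)·(-2/9) + (-1/2)·17/4 + 1/4·1 = -571/360 ≠ 1/2 ⇒ order 1.

1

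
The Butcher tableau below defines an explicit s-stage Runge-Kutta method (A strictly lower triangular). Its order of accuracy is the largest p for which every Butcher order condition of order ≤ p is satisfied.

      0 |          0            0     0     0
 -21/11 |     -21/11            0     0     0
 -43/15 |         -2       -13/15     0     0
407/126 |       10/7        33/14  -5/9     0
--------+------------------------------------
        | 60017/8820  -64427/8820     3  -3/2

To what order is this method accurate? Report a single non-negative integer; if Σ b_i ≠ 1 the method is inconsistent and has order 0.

2

b = (60017/8820, -64427/8820, 3, -3/2)
c = (0, -21/11, -43/15, 407/126)
Ac = (0, 0, 91/55, -157/54)
Σ b_i: 60017/8820·1 + (-64427/8820)·1 + 3·1 + (-3/2)·1 = 1 ✓
b·c: (-64427/8820)·(-21/11) + 3·(-43/15) + (-3/2)·407/126 = 1/2 ✓
b·c²: (-64427/8820)·441/121 + 3·1849/225 + (-3/2)·165649/15876 = -51285593/2910600 ≠ 1/3 ⇒ order 2.
b·Ac: 3·91/55 + (-3/2)·(-157/54) = 18463/1980 ≠ 1/6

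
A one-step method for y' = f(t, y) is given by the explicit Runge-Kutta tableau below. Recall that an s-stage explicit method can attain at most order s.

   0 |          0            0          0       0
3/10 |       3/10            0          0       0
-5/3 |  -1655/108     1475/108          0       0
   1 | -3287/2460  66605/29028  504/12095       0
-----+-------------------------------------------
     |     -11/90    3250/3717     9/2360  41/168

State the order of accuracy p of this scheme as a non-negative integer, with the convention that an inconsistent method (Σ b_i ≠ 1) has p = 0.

4

b = (-11/90, 3250/3717, 9/2360, 41/168)
c = (0, 3/10, -5/3, 1)
Ac = (0, 0, 295/72, 203/328)
Σ b_i: (-11/90)·1 + 3250/3717·1 + 9/2360·1 + 41/168·1 = 1 ✓
b·c: 3250/3717·3/10 + 9/2360·(-5/3) + 41/168·1 = 1/2 ✓
b·c²: 3250/3717·9/100 + 9/2360·25/9 + 41/168·1 = 1/3 ✓
b·Ac: 9/2360·295/72 + 41/168·203/328 = 1/6 ✓
b·c³: 3250/3717·27/1000 + 9/2360·(-125/27) + 41/168·1 = 1/4 ✓
b·(c∘Ac): 9/2360·(-1475/216) + 41/168·203/328 = 1/8 ✓
b·Ac²: 9/2360·59/48 + 41/168·1057/3280 = 1/12 ✓
b·A²c: 41/168·7/41 = 1/24 ✓; 4 stages ⇒ order 4.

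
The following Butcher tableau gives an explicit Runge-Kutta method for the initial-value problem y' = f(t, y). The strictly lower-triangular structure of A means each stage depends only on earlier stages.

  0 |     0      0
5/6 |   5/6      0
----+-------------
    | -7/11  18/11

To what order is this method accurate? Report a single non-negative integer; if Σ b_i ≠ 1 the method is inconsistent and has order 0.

1

b = (-7/11, 18/11)
c = (0, 5/6)
Σ b_i: (-7/11)·1 + 18/11·1 = 1 ✓
b·c: 18/11·5/6 = 15/11 ≠ 1/2 ⇒ order 1.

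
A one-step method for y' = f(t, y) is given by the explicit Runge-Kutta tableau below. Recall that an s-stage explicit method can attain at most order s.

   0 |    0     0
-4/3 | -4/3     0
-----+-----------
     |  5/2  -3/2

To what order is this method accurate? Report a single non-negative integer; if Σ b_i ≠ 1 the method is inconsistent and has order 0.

1

b = (5/2, -3/2)
c = (0, -4/3)
Σ b_i: 5/2·1 + (-3/2)·1 = 1 ✓
b·c: (-3/2)·(-4/3) = 2 ≠ 1/2 ⇒ order 1.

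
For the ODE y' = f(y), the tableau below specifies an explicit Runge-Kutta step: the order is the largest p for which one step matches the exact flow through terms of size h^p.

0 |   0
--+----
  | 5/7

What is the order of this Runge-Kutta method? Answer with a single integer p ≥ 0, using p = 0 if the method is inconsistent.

0

b = (5/7)
c = (0)
Σ b_i: 5/7·1 = 5/7 ≠ 1 ⇒ order 0.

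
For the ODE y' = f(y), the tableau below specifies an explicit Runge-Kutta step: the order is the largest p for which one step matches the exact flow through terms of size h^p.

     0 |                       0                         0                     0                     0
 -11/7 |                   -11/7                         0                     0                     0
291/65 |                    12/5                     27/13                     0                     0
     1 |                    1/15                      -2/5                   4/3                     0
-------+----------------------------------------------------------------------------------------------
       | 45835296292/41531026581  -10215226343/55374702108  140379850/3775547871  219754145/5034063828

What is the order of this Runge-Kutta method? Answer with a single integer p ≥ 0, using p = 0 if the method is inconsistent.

3

b = (45835296292/41531026581, -10215226343/55374702108, 140379850/3775547871, 219754145/5034063828)
c = (0, -11/7, 291/65, 1)
Ac = (0, 0, -297/91, 3002/455)
Σ b_i: 45835296292/41531026581·1 + (-10215226343/55374702108)·1 + 140379850/3775547871·1 + 219754145/5034063828·1 = 1 ✓
b·c: (-10215226343/55374702108)·(-11/7) + 140379850/3775547871·291/65 + 219754145/5034063828·1 = 1/2 ✓
b·c²: (-10215226343/55374702108)·121/49 + 140379850/3775547871·84681/4225 + 219754145/5034063828·1 = 1/3 ✓
b·Ac: 140379850/3775547871·(-297/91) + 219754145/5034063828·3002/455 = 1/6 ✓
b·c³: (-10215226343/55374702108)·(-1331/343) + 140379850/3775547871·24642171/274625 + 219754145/5034063828·1 = 670100244409/163607074410 ≠ 1/4 ⇒ order 3.
b·(c∘Ac): 140379850/3775547871·(-86427/5915) + 219754145/5034063828·3002/455 = -4497448007/17619223398 ≠ 1/8
b·Ac²: 140379850/3775547871·3267/637 + 219754145/5034063828·5328002/207025 = 1505039865619/1145249520870 ≠ 1/12
b·A²c: 219754145/5034063828·(-396/91) = -557837445/2936537233 ≠ 1/24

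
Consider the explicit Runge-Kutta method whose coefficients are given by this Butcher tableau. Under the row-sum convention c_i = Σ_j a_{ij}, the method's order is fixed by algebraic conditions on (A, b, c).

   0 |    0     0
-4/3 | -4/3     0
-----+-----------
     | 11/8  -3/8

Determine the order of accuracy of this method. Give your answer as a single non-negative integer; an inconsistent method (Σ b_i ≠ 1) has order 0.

b = (11/8, -3/8)
c = (0, -4/3)
Σ b_i: 11/8·1 + (-3/8)·1 = 1 ✓
b·c: (-3/8)·(-4/3) = 1/2 ✓; 2 stages ⇒ order 2.

2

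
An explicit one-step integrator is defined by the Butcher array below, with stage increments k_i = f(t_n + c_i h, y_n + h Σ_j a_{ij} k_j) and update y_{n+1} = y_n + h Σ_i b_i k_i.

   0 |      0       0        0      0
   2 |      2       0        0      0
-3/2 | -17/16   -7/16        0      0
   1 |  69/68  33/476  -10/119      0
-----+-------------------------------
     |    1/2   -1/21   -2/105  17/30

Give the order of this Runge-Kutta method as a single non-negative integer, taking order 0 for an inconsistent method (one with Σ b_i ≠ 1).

b = (1/2, -1/21, -2/105, 17/30)
c = (0, 2, -3/2, 1)
Ac = (0, 0, -7/8, 9/34)
Σ b_i: 1/2·1 + (-1/21)·1 + (-2/105)·1 + 17/30·1 = 1 ✓
b·c: (-1/21)·2 + (-2/105)·(-3/2) + 17/30·1 = 1/2 ✓
b·c²: (-1/21)·4 + (-2/105)·9/4 + 17/30·1 = 1/3 ✓
b·Ac: (-2/105)·(-7/8) + 17/30·9/34 = 1/6 ✓
b·c³: (-1/21)·8 + (-2/105)·(-27/8) + 17/30·1 = 1/4 ✓
b·(c∘Ac): (-2/105)·21/16 + 17/30·9/34 = 1/8 ✓
b·Ac²: (-2/105)·(-7/4) + 17/30·3/34 = 1/12 ✓
b·A²c: 17/30·5/68 = 1/24 ✓; 4 stages ⇒ order 4.

4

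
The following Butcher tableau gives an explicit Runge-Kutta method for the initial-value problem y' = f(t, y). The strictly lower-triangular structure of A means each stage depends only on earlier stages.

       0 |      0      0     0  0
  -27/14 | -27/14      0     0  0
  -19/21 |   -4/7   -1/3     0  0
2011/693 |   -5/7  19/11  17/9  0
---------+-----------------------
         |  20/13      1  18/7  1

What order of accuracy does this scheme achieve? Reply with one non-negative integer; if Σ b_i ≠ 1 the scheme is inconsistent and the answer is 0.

0

b = (20/13, 1, 18/7, 1)
c = (0, -27/14, -19/21, 2011/693)
Ac = (0, 0, 9/14, -20957/4158)
Σ b_i: 20/13·1 + 1·1 + 18/7·1 + 1·1 = 556/91 ≠ 1 ⇒ order 0.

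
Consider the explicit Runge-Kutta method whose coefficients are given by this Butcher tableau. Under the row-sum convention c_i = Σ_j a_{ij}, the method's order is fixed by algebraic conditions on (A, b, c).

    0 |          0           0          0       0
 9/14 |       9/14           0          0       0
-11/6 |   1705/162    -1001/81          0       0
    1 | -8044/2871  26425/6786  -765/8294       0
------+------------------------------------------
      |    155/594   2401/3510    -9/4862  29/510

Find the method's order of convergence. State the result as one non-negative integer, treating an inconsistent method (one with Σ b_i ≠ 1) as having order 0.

4

b = (155/594, 2401/3510, -9/4862, 29/510)
c = (0, 9/14, -11/6, 1)
Ac = (0, 0, -143/18, 155/58)
Σ b_i: 155/594·1 + 2401/3510·1 + (-9/4862)·1 + 29/510·1 = 1 ✓
b·c: 2401/3510·9/14 + (-9/4862)·(-11/6) + 29/510·1 = 1/2 ✓
b·c²: 2401/3510·81/196 + (-9/4862)·121/36 + 29/510·1 = 1/3 ✓
b·Ac: (-9/4862)·(-143/18) + 29/510·155/58 = 1/6 ✓
b·c³: 2401/3510·729/2744 + (-9/4862)·(-1331/216) + 29/510·1 = 1/4 ✓
b·(c∘Ac): (-9/4862)·1573/108 + 29/510·155/58 = 1/8 ✓
b·Ac²: (-9/4862)·(-143/28) + 29/510·1055/812 = 1/12 ✓
b·A²c: 29/510·85/116 = 1/24 ✓; 4 stages ⇒ order 4.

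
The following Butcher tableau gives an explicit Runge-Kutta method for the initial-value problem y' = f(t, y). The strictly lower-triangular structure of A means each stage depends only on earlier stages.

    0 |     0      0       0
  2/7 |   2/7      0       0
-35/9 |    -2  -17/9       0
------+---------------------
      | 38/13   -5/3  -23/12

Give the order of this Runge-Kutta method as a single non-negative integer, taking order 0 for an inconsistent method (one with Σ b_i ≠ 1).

0

b = (38/13, -5/3, -23/12)
c = (0, 2/7, -35/9)
Ac = (0, 0, -34/63)
Σ b_i: 38/13·1 + (-5/3)·1 + (-23/12)·1 = -103/156 ≠ 1 ⇒ order 0.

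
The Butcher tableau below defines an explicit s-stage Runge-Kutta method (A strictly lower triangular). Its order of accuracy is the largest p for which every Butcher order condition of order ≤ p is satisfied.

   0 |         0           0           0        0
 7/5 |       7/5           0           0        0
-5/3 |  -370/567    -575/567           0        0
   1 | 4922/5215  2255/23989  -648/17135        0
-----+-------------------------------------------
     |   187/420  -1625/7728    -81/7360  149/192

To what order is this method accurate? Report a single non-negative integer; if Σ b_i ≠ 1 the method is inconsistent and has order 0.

b = (187/420, -1625/7728, -81/7360, 149/192)
c = (0, 7/5, -5/3, 1)
Ac = (0, 0, -115/81, 29/149)
Σ b_i: 187/420·1 + (-1625/7728)·1 + (-81/7360)·1 + 149/192·1 = 1 ✓
b·c: (-1625/7728)·7/5 + (-81/7360)·(-5/3) + 149/192·1 = 1/2 ✓
b·c²: (-1625/7728)·49/25 + (-81/7360)·25/9 + 149/192·1 = 1/3 ✓
b·Ac: (-81/7360)·(-115/81) + 149/192·29/149 = 1/6 ✓
b·c³: (-1625/7728)·343/125 + (-81/7360)·(-125/27) + 149/192·1 = 1/4 ✓
b·(c∘Ac): (-81/7360)·575/243 + 149/192·29/149 = 1/8 ✓
b·Ac²: (-81/7360)·(-161/81) + 149/192·59/745 = 1/12 ✓
b·A²c: 149/192·8/149 = 1/24 ✓; 4 stages ⇒ order 4.

4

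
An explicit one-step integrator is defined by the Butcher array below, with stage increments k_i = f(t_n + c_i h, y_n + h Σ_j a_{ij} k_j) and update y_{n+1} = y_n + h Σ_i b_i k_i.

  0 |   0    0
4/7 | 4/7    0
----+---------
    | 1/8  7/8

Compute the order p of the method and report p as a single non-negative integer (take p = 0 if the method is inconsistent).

b = (1/8, 7/8)
c = (0, 4/7)
Σ b_i: 1/8·1 + 7/8·1 = 1 ✓
b·c: 7/8·4/7 = 1/2 ✓; 2 stages ⇒ order 2.

2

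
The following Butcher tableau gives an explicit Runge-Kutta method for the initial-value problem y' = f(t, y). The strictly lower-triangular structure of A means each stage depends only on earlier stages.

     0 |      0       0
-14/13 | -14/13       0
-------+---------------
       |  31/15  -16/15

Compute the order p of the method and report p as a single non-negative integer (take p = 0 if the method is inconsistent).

1

b = (31/15, -16/15)
c = (0, -14/13)
Σ b_i: 31/15·1 + (-16/15)·1 = 1 ✓
b·c: (-16/15)·(-14/13) = 224/195 ≠ 1/2 ⇒ order 1.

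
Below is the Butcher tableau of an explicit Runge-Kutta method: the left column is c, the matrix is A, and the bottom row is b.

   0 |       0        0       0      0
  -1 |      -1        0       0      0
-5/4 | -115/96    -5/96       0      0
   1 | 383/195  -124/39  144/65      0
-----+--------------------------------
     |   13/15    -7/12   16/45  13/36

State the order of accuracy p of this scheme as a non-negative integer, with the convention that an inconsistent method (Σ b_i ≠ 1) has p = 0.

4

b = (13/15, -7/12, 16/45, 13/36)
c = (0, -1, -5/4, 1)
Ac = (0, 0, 5/96, 16/39)
Σ b_i: 13/15·1 + (-7/12)·1 + 16/45·1 + 13/36·1 = 1 ✓
b·c: (-7/12)·(-1) + 16/45·(-5/4) + 13/36·1 = 1/2 ✓
b·c²: (-7/12)·1 + 16/45·25/16 + 13/36·1 = 1/3 ✓
b·Ac: 16/45·5/96 + 13/36·16/39 = 1/6 ✓
b·c³: (-7/12)·(-1) + 16/45·(-125/64) + 13/36·1 = 1/4 ✓
b·(c∘Ac): 16/45·(-25/384) + 13/36·16/39 = 1/8 ✓
b·Ac²: 16/45·(-5/96) + 13/36·11/39 = 1/12 ✓
b·A²c: 13/36·3/26 = 1/24 ✓; 4 stages ⇒ order 4.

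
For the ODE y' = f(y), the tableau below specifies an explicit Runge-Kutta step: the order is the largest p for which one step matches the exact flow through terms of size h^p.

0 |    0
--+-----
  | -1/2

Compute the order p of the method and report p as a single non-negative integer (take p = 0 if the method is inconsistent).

0

b = (-1/2)
c = (0)
Σ b_i: (-1/2)·1 = -1/2 ≠ 1 ⇒ order 0.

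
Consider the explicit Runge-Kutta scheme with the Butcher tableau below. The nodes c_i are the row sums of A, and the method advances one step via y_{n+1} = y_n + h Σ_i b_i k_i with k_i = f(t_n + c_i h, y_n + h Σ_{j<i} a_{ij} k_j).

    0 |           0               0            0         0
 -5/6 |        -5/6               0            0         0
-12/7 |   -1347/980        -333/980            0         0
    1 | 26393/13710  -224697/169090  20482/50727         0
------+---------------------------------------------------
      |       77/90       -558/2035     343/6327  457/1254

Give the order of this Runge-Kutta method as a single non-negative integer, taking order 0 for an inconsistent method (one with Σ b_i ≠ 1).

4

b = (77/90, -558/2035, 343/6327, 457/1254)
c = (0, -5/6, -12/7, 1)
Ac = (0, 0, 111/392, 759/1828)
Σ b_i: 77/90·1 + (-558/2035)·1 + 343/6327·1 + 457/1254·1 = 1 ✓
b·c: (-558/2035)·(-5/6) + 343/6327·(-12/7) + 457/1254·1 = 1/2 ✓
b·c²: (-558/2035)·25/36 + 343/6327·144/49 + 457/1254·1 = 1/3 ✓
b·Ac: 343/6327·111/392 + 457/1254·759/1828 = 1/6 ✓
b·c³: (-558/2035)·(-125/216) + 343/6327·(-1728/343) + 457/1254·1 = 1/4 ✓
b·(c∘Ac): 343/6327·(-333/686) + 457/1254·759/1828 = 1/8 ✓
b·Ac²: 343/6327·(-185/784) + 457/1254·2893/10968 = 1/12 ✓
b·A²c: 457/1254·209/1828 = 1/24 ✓; 4 stages ⇒ order 4.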